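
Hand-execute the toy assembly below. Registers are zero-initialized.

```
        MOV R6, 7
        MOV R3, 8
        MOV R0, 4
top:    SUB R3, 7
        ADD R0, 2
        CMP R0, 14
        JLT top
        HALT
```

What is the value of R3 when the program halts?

-27

R6=7
R3=8
R0=4
R3=8-7=1
R0=4+2=6
CMP R0, 14  (cmp 6,14)
JLT top: taken
R3=1-7=-6
R0=6+2=8
CMP R0, 14  (cmp 8,14)
JLT top: taken
R3=(-6)-7=-13
R0=8+2=10
CMP R0, 14  (cmp 10,14)
JLT top: taken
R3=(-13)-7=-20
R0=10+2=12
CMP R0, 14  (cmp 12,14)
JLT top: taken
R3=(-20)-7=-27
R0=12+2=14
CMP R0, 14  (cmp 14,14)
JLT top: not taken
halt.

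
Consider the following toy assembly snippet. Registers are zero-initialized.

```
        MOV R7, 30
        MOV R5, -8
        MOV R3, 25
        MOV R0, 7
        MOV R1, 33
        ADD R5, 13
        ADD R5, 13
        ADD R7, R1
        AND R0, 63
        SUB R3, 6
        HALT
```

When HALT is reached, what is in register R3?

19

R7=30
R5=-8
R3=25
R0=7
R1=33
R5=(-8)+13=5
R5=5+13=18
R7=30+33=63
R0=7&63=7
R3=25-6=19
halt.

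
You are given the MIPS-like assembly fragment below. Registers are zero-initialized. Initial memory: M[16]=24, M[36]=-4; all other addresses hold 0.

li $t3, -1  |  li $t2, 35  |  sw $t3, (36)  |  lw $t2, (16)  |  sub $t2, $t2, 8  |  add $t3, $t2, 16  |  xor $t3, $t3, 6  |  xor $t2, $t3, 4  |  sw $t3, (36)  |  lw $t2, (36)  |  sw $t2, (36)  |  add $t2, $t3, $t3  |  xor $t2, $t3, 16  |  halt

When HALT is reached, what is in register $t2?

54

$t3=-1
$t2=35
sw $t3, (36) → M[36]=-1
$t2=M[16]=24
$t2=24-8=16
$t3=16+16=32
$t3=32^6=38
$t2=38^4=34
sw $t3, (36) → M[36]=38
$t2=M[36]=38
sw $t2, (36) → M[36]=38
$t2=38+38=76
$t2=38^16=54
halt.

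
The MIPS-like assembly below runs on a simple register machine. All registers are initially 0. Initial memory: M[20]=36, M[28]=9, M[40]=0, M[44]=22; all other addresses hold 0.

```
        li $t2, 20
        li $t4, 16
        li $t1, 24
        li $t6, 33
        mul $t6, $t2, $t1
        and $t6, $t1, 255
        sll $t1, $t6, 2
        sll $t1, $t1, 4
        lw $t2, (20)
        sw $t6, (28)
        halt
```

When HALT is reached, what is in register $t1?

1536

after li $t2, 20: $t2=20
after li $t4, 16: $t4=16
after li $t1, 24: $t1=24
after li $t6, 33: $t6=33
after mul $t6, $t2, $t1: $t6=20*24=480
after and $t6, $t1, 255: $t6=24&255=24
after sll $t1, $t6, 2: $t1=24<<2=96
after sll $t1, $t1, 4: $t1=96<<4=1536
after lw $t2, (20): $t2=M[20]=36
sw $t6, (28) → M[28]=24
halt.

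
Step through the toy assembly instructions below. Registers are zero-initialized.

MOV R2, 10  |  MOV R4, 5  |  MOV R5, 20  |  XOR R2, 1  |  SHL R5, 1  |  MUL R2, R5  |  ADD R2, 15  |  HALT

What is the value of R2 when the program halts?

455

R2=10
R4=5
R5=20
R2=10^1=11
R5=20<<1=40
R2=11*40=440
R2=440+15=455
halt.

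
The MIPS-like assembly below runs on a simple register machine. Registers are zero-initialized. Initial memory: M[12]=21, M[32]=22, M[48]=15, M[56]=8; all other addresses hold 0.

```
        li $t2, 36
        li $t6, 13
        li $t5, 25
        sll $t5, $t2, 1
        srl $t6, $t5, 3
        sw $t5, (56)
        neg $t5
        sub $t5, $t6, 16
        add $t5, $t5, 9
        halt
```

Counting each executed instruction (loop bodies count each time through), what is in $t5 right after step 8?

-7

after li $t2, 36: $t2=36
after li $t6, 13: $t6=13
after li $t5, 25: $t5=25
after sll $t5, $t2, 1: $t5=36<<1=72
after srl $t6, $t5, 3: $t6=72>>3=9
sw $t5, (56) → M[56]=72
after neg $t5: $t5=-(72)=-72
after sub $t5, $t6, 16: $t5=9-16=-7
After step 8: $t5 = -7.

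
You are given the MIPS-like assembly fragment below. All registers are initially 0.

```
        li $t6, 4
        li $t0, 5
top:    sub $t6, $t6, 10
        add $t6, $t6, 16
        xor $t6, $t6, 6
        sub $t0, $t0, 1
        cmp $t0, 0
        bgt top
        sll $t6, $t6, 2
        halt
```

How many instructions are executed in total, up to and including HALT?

34

$t6=4
$t0=5
$t6=4-10=-6
$t6=(-6)+16=10
$t6=10^6=12
$t0=5-1=4
cmp $t0, 0  (cmp 4,0)
bgt top: taken
$t6=12-10=2
$t6=2+16=18
$t6=18^6=20
$t0=4-1=3
cmp $t0, 0  (cmp 3,0)
bgt top: taken
$t6=20-10=10
$t6=10+16=26
$t6=26^6=28
$t0=3-1=2
cmp $t0, 0  (cmp 2,0)
bgt top: taken
$t6=28-10=18
$t6=18+16=34
$t6=34^6=36
$t0=2-1=1
cmp $t0, 0  (cmp 1,0)
bgt top: taken
$t6=36-10=26
$t6=26+16=42
$t6=42^6=44
$t0=1-1=0
cmp $t0, 0  (cmp 0,0)
bgt top: not taken
$t6=44<<2=176
halt.
Total executed instructions: 34.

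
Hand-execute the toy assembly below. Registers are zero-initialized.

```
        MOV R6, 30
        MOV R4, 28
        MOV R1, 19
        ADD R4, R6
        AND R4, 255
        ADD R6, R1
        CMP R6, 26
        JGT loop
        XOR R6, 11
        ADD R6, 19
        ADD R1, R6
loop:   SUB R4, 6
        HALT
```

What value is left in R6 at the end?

49

R6=30
R4=28
R1=19
R4=28+30=58
R4=58&255=58
R6=30+19=49
CMP R6, 26  (cmp 49,26)
JGT loop: taken
R4=58-6=52
halt.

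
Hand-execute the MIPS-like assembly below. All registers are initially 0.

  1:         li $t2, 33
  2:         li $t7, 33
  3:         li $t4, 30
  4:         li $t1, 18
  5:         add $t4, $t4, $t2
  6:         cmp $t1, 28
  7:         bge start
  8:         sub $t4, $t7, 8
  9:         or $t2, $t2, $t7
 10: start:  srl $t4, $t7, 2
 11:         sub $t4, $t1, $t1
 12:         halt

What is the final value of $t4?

0

li $t2, 33 → $t2=33
li $t7, 33 → $t7=33
li $t4, 30 → $t4=30
li $t1, 18 → $t1=18
add $t4, $t4, $t2 → $t4=30+33=63
cmp $t1, 28  (cmp 18,28)
bge start: not taken
sub $t4, $t7, 8 → $t4=33-8=25
or $t2, $t2, $t7 → $t2=33|33=33
srl $t4, $t7, 2 → $t4=33>>2=8
sub $t4, $t1, $t1 → $t4=18-18=0
halt.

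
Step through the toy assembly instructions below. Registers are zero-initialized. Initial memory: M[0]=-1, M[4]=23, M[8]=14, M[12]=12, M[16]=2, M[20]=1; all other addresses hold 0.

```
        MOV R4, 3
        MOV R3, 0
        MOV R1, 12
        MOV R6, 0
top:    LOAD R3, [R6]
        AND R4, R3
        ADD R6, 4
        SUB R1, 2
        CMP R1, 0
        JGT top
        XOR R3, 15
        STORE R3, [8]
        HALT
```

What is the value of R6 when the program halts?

24

MOV R4, 3 → R4=3
MOV R3, 0 → R3=0
MOV R1, 12 → R1=12
MOV R6, 0 → R6=0
LOAD R3, [R6] → R3=M[0]=-1
AND R4, R3 → R4=3&(-1)=3
ADD R6, 4 → R6=0+4=4
SUB R1, 2 → R1=12-2=10
CMP R1, 0  (cmp 10,0)
JGT top: taken
LOAD R3, [R6] → R3=M[4]=23
AND R4, R3 → R4=3&23=3
ADD R6, 4 → R6=4+4=8
SUB R1, 2 → R1=10-2=8
CMP R1, 0  (cmp 8,0)
JGT top: taken
LOAD R3, [R6] → R3=M[8]=14
AND R4, R3 → R4=3&14=2
ADD R6, 4 → R6=8+4=12
SUB R1, 2 → R1=8-2=6
CMP R1, 0  (cmp 6,0)
JGT top: taken
LOAD R3, [R6] → R3=M[12]=12
AND R4, R3 → R4=2&12=0
ADD R6, 4 → R6=12+4=16
SUB R1, 2 → R1=6-2=4
CMP R1, 0  (cmp 4,0)
JGT top: taken
LOAD R3, [R6] → R3=M[16]=2
AND R4, R3 → R4=0&2=0
ADD R6, 4 → R6=16+4=20
SUB R1, 2 → R1=4-2=2
CMP R1, 0  (cmp 2,0)
JGT top: taken
LOAD R3, [R6] → R3=M[20]=1
AND R4, R3 → R4=0&1=0
ADD R6, 4 → R6=20+4=24
SUB R1, 2 → R1=2-2=0
CMP R1, 0  (cmp 0,0)
JGT top: not taken
XOR R3, 15 → R3=1^15=14
STORE R3, [8] → M[8]=14
halt.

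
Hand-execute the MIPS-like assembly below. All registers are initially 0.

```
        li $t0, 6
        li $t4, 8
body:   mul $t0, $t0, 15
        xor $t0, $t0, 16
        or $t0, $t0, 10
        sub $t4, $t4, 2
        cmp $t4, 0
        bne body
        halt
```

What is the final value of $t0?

li $t0, 6 → $t0=6
li $t4, 8 → $t4=8
mul $t0, $t0, 15 → $t0=6*15=90
xor $t0, $t0, 16 → $t0=90^16=74
or $t0, $t0, 10 → $t0=74|10=74
sub $t4, $t4, 2 → $t4=8-2=6
cmp $t4, 0  (cmp 6,0)
bne body: taken
mul $t0, $t0, 15 → $t0=74*15=1110
xor $t0, $t0, 16 → $t0=1110^16=1094
or $t0, $t0, 10 → $t0=1094|10=1102
sub $t4, $t4, 2 → $t4=6-2=4
cmp $t4, 0  (cmp 4,0)
bne body: taken
mul $t0, $t0, 15 → $t0=1102*15=16530
xor $t0, $t0, 16 → $t0=16530^16=16514
or $t0, $t0, 10 → $t0=16514|10=16522
sub $t4, $t4, 2 → $t4=4-2=2
cmp $t4, 0  (cmp 2,0)
bne body: taken
mul $t0, $t0, 15 → $t0=16522*15=247830
xor $t0, $t0, 16 → $t0=247830^16=247814
or $t0, $t0, 10 → $t0=247814|10=247822
sub $t4, $t4, 2 → $t4=2-2=0
cmp $t4, 0  (cmp 0,0)
bne body: not taken
halt.

247822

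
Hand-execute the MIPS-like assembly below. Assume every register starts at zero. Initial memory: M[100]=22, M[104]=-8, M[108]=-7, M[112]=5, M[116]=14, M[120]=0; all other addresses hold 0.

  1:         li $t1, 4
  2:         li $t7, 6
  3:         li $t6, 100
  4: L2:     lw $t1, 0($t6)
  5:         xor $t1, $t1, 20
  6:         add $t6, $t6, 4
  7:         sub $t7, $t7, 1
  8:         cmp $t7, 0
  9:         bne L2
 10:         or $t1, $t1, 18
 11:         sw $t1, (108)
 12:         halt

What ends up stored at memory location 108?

after li $t1, 4: $t1=4
after li $t7, 6: $t7=6
after li $t6, 100: $t6=100
after lw $t1, 0($t6): $t1=M[100]=22
after xor $t1, $t1, 20: $t1=22^20=2
after add $t6, $t6, 4: $t6=100+4=104
after sub $t7, $t7, 1: $t7=6-1=5
cmp $t7, 0  (cmp 5,0)
bne L2: taken
after lw $t1, 0($t6): $t1=M[104]=-8
after xor $t1, $t1, 20: $t1=(-8)^20=-20
after add $t6, $t6, 4: $t6=104+4=108
after sub $t7, $t7, 1: $t7=5-1=4
cmp $t7, 0  (cmp 4,0)
bne L2: taken
after lw $t1, 0($t6): $t1=M[108]=-7
after xor $t1, $t1, 20: $t1=(-7)^20=-19
after add $t6, $t6, 4: $t6=108+4=112
after sub $t7, $t7, 1: $t7=4-1=3
cmp $t7, 0  (cmp 3,0)
bne L2: taken
after lw $t1, 0($t6): $t1=M[112]=5
after xor $t1, $t1, 20: $t1=5^20=17
after add $t6, $t6, 4: $t6=112+4=116
after sub $t7, $t7, 1: $t7=3-1=2
cmp $t7, 0  (cmp 2,0)
bne L2: taken
after lw $t1, 0($t6): $t1=M[116]=14
after xor $t1, $t1, 20: $t1=14^20=26
after add $t6, $t6, 4: $t6=116+4=120
after sub $t7, $t7, 1: $t7=2-1=1
cmp $t7, 0  (cmp 1,0)
bne L2: taken
after lw $t1, 0($t6): $t1=M[120]=0
after xor $t1, $t1, 20: $t1=0^20=20
after add $t6, $t6, 4: $t6=120+4=124
after sub $t7, $t7, 1: $t7=1-1=0
cmp $t7, 0  (cmp 0,0)
bne L2: not taken
after or $t1, $t1, 18: $t1=20|18=22
sw $t1, (108) → M[108]=22
halt.

22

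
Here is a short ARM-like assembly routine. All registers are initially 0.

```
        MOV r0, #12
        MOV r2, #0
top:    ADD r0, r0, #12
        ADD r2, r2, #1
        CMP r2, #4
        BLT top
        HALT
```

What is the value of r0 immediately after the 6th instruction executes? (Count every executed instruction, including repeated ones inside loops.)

24

MOV r0, #12 → r0=12
MOV r2, #0 → r2=0
ADD r0, r0, #12 → r0=12+12=24
ADD r2, r2, #1 → r2=0+1=1
CMP r2, #4  (cmp 1,4)
BLT top: taken
After step 6: r0 = 24.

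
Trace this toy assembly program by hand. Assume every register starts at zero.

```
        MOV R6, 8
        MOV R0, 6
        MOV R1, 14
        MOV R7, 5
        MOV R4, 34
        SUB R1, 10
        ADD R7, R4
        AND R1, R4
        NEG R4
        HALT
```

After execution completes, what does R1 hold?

0

R6=8
R0=6
R1=14
R7=5
R4=34
R1=14-10=4
R7=5+34=39
R1=4&34=0
R4=-(34)=-34
halt.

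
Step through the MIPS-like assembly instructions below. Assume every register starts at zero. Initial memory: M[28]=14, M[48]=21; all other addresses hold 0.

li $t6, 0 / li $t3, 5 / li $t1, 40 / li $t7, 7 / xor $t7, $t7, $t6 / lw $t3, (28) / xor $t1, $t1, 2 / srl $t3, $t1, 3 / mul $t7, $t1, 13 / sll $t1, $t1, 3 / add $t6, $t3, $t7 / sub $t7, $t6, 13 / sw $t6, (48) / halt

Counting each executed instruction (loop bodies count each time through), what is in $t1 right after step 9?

42

$t6=0
$t3=5
$t1=40
$t7=7
$t7=7^0=7
$t3=M[28]=14
$t1=40^2=42
$t3=42>>3=5
$t7=42*13=546
After step 9: $t1 = 42.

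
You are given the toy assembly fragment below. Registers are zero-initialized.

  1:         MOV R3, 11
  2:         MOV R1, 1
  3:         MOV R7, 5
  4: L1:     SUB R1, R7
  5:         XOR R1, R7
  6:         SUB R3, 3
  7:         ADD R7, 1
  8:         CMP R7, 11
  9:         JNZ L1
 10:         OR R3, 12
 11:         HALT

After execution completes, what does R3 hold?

after MOV R3, 11: R3=11
after MOV R1, 1: R1=1
after MOV R7, 5: R7=5
after SUB R1, R7: R1=1-5=-4
after XOR R1, R7: R1=(-4)^5=-7
after SUB R3, 3: R3=11-3=8
after ADD R7, 1: R7=5+1=6
CMP R7, 11  (cmp 6,11)
JNZ L1: taken
after SUB R1, R7: R1=(-7)-6=-13
after XOR R1, R7: R1=(-13)^6=-11
after SUB R3, 3: R3=8-3=5
after ADD R7, 1: R7=6+1=7
CMP R7, 11  (cmp 7,11)
JNZ L1: taken
after SUB R1, R7: R1=(-11)-7=-18
after XOR R1, R7: R1=(-18)^7=-23
after SUB R3, 3: R3=5-3=2
after ADD R7, 1: R7=7+1=8
CMP R7, 11  (cmp 8,11)
JNZ L1: taken
after SUB R1, R7: R1=(-23)-8=-31
after XOR R1, R7: R1=(-31)^8=-23
after SUB R3, 3: R3=2-3=-1
after ADD R7, 1: R7=8+1=9
CMP R7, 11  (cmp 9,11)
JNZ L1: taken
after SUB R1, R7: R1=(-23)-9=-32
after XOR R1, R7: R1=(-32)^9=-23
after SUB R3, 3: R3=(-1)-3=-4
after ADD R7, 1: R7=9+1=10
CMP R7, 11  (cmp 10,11)
JNZ L1: taken
after SUB R1, R7: R1=(-23)-10=-33
after XOR R1, R7: R1=(-33)^10=-43
after SUB R3, 3: R3=(-4)-3=-7
after ADD R7, 1: R7=10+1=11
CMP R7, 11  (cmp 11,11)
JNZ L1: not taken
after OR R3, 12: R3=(-7)|12=-3
halt.

-3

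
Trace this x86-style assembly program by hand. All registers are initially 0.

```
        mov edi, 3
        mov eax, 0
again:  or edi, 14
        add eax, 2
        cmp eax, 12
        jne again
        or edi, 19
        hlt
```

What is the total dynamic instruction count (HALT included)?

mov edi, 3 → edi=3
mov eax, 0 → eax=0
or edi, 14 → edi=3|14=15
add eax, 2 → eax=0+2=2
cmp eax, 12  (cmp 2,12)
jne again: taken
or edi, 14 → edi=15|14=15
add eax, 2 → eax=2+2=4
cmp eax, 12  (cmp 4,12)
jne again: taken
or edi, 14 → edi=15|14=15
add eax, 2 → eax=4+2=6
cmp eax, 12  (cmp 6,12)
jne again: taken
or edi, 14 → edi=15|14=15
add eax, 2 → eax=6+2=8
cmp eax, 12  (cmp 8,12)
jne again: taken
or edi, 14 → edi=15|14=15
add eax, 2 → eax=8+2=10
cmp eax, 12  (cmp 10,12)
jne again: taken
or edi, 14 → edi=15|14=15
add eax, 2 → eax=10+2=12
cmp eax, 12  (cmp 12,12)
jne again: not taken
or edi, 19 → edi=15|19=31
halt.
Total executed instructions: 28.

28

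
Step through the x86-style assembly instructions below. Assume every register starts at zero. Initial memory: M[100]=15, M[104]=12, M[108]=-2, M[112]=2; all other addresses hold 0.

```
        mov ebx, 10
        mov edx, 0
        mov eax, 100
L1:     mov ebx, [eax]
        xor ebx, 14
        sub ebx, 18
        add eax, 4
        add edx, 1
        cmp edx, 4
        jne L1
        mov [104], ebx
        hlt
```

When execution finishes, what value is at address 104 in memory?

ebx=10
edx=0
eax=100
ebx=M[100]=15
ebx=15^14=1
ebx=1-18=-17
eax=100+4=104
edx=0+1=1
cmp edx, 4  (cmp 1,4)
jne L1: taken
ebx=M[104]=12
ebx=12^14=2
ebx=2-18=-16
eax=104+4=108
edx=1+1=2
cmp edx, 4  (cmp 2,4)
jne L1: taken
ebx=M[108]=-2
ebx=(-2)^14=-16
ebx=(-16)-18=-34
eax=108+4=112
edx=2+1=3
cmp edx, 4  (cmp 3,4)
jne L1: taken
ebx=M[112]=2
ebx=2^14=12
ebx=12-18=-6
eax=112+4=116
edx=3+1=4
cmp edx, 4  (cmp 4,4)
jne L1: not taken
mov [104], ebx → M[104]=-6
halt.

-6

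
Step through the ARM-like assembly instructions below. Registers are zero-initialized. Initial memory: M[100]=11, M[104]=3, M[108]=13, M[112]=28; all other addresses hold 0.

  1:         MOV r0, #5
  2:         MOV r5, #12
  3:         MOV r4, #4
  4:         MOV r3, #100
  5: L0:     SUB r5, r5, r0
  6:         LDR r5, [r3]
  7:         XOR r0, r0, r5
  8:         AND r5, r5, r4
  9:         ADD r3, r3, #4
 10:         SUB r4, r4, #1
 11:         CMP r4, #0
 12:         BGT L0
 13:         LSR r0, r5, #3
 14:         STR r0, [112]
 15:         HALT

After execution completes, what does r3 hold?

116

MOV r0, #5 → r0=5
MOV r5, #12 → r5=12
MOV r4, #4 → r4=4
MOV r3, #100 → r3=100
SUB r5, r5, r0 → r5=12-5=7
LDR r5, [r3] → r5=M[100]=11
XOR r0, r0, r5 → r0=5^11=14
AND r5, r5, r4 → r5=11&4=0
ADD r3, r3, #4 → r3=100+4=104
SUB r4, r4, #1 → r4=4-1=3
CMP r4, #0  (cmp 3,0)
BGT L0: taken
SUB r5, r5, r0 → r5=0-14=-14
LDR r5, [r3] → r5=M[104]=3
XOR r0, r0, r5 → r0=14^3=13
AND r5, r5, r4 → r5=3&3=3
ADD r3, r3, #4 → r3=104+4=108
SUB r4, r4, #1 → r4=3-1=2
CMP r4, #0  (cmp 2,0)
BGT L0: taken
SUB r5, r5, r0 → r5=3-13=-10
LDR r5, [r3] → r5=M[108]=13
XOR r0, r0, r5 → r0=13^13=0
AND r5, r5, r4 → r5=13&2=0
ADD r3, r3, #4 → r3=108+4=112
SUB r4, r4, #1 → r4=2-1=1
CMP r4, #0  (cmp 1,0)
BGT L0: taken
SUB r5, r5, r0 → r5=0-0=0
LDR r5, [r3] → r5=M[112]=28
XOR r0, r0, r5 → r0=0^28=28
AND r5, r5, r4 → r5=28&1=0
ADD r3, r3, #4 → r3=112+4=116
SUB r4, r4, #1 → r4=1-1=0
CMP r4, #0  (cmp 0,0)
BGT L0: not taken
LSR r0, r5, #3 → r0=0>>3=0
STR r0, [112] → M[112]=0
halt.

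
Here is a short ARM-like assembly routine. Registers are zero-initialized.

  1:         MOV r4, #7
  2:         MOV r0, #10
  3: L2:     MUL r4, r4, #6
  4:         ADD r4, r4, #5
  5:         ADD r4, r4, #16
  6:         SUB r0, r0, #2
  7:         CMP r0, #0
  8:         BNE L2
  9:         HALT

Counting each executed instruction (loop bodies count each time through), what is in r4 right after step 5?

63

after MOV r4, #7: r4=7
after MOV r0, #10: r0=10
after MUL r4, r4, #6: r4=7*6=42
after ADD r4, r4, #5: r4=42+5=47
after ADD r4, r4, #16: r4=47+16=63
After step 5: r4 = 63.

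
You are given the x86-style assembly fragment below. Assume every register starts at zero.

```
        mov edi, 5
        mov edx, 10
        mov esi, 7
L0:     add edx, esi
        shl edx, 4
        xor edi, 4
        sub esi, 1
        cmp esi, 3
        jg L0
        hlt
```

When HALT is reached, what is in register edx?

1140032

edi=5
edx=10
esi=7
edx=10+7=17
edx=17<<4=272
edi=5^4=1
esi=7-1=6
cmp esi, 3  (cmp 6,3)
jg L0: taken
edx=272+6=278
edx=278<<4=4448
edi=1^4=5
esi=6-1=5
cmp esi, 3  (cmp 5,3)
jg L0: taken
edx=4448+5=4453
edx=4453<<4=71248
edi=5^4=1
esi=5-1=4
cmp esi, 3  (cmp 4,3)
jg L0: taken
edx=71248+4=71252
edx=71252<<4=1140032
edi=1^4=5
esi=4-1=3
cmp esi, 3  (cmp 3,3)
jg L0: not taken
halt.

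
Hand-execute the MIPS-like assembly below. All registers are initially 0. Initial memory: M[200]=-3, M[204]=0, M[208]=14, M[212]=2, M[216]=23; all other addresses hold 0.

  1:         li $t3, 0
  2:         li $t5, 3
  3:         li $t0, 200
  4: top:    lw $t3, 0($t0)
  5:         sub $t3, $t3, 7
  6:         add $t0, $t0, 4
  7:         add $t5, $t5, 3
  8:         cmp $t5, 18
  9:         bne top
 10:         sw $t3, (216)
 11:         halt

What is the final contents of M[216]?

li $t3, 0 → $t3=0
li $t5, 3 → $t5=3
li $t0, 200 → $t0=200
lw $t3, 0($t0) → $t3=M[200]=-3
sub $t3, $t3, 7 → $t3=(-3)-7=-10
add $t0, $t0, 4 → $t0=200+4=204
add $t5, $t5, 3 → $t5=3+3=6
cmp $t5, 18  (cmp 6,18)
bne top: taken
lw $t3, 0($t0) → $t3=M[204]=0
sub $t3, $t3, 7 → $t3=0-7=-7
add $t0, $t0, 4 → $t0=204+4=208
add $t5, $t5, 3 → $t5=6+3=9
cmp $t5, 18  (cmp 9,18)
bne top: taken
lw $t3, 0($t0) → $t3=M[208]=14
sub $t3, $t3, 7 → $t3=14-7=7
add $t0, $t0, 4 → $t0=208+4=212
add $t5, $t5, 3 → $t5=9+3=12
cmp $t5, 18  (cmp 12,18)
bne top: taken
lw $t3, 0($t0) → $t3=M[212]=2
sub $t3, $t3, 7 → $t3=2-7=-5
add $t0, $t0, 4 → $t0=212+4=216
add $t5, $t5, 3 → $t5=12+3=15
cmp $t5, 18  (cmp 15,18)
bne top: taken
lw $t3, 0($t0) → $t3=M[216]=23
sub $t3, $t3, 7 → $t3=23-7=16
add $t0, $t0, 4 → $t0=216+4=220
add $t5, $t5, 3 → $t5=15+3=18
cmp $t5, 18  (cmp 18,18)
bne top: not taken
sw $t3, (216) → M[216]=16
halt.

16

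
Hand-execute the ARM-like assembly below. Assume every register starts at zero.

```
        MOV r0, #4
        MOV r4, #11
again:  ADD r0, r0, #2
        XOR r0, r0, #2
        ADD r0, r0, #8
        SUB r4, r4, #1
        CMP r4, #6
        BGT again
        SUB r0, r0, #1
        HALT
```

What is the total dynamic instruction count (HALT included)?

r0=4
r4=11
r0=4+2=6
r0=6^2=4
r0=4+8=12
r4=11-1=10
CMP r4, #6  (cmp 10,6)
BGT again: taken
r0=12+2=14
r0=14^2=12
r0=12+8=20
r4=10-1=9
CMP r4, #6  (cmp 9,6)
BGT again: taken
r0=20+2=22
r0=22^2=20
r0=20+8=28
r4=9-1=8
CMP r4, #6  (cmp 8,6)
BGT again: taken
r0=28+2=30
r0=30^2=28
r0=28+8=36
r4=8-1=7
CMP r4, #6  (cmp 7,6)
BGT again: taken
r0=36+2=38
r0=38^2=36
r0=36+8=44
r4=7-1=6
CMP r4, #6  (cmp 6,6)
BGT again: not taken
r0=44-1=43
halt.
Total executed instructions: 34.

34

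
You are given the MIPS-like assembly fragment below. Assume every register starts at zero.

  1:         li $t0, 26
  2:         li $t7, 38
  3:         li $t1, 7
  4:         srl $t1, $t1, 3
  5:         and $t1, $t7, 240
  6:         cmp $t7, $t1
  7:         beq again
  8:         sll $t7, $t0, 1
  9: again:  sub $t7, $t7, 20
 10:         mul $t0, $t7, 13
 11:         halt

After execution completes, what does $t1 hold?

32

$t0=26
$t7=38
$t1=7
$t1=7>>3=0
$t1=38&240=32
cmp $t7, $t1  (cmp 38,32)
beq again: not taken
$t7=26<<1=52
$t7=52-20=32
$t0=32*13=416
halt.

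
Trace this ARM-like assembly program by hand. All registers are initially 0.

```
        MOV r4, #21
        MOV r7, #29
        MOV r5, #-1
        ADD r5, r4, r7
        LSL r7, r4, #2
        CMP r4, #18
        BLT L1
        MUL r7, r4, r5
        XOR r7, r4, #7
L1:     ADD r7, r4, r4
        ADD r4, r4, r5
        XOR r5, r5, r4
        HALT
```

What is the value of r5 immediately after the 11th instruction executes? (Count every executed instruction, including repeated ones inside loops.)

50

r4=21
r7=29
r5=-1
r5=21+29=50
r7=21<<2=84
CMP r4, #18  (cmp 21,18)
BLT L1: not taken
r7=21*50=1050
r7=21^7=18
r7=21+21=42
r4=21+50=71
After step 11: r5 = 50.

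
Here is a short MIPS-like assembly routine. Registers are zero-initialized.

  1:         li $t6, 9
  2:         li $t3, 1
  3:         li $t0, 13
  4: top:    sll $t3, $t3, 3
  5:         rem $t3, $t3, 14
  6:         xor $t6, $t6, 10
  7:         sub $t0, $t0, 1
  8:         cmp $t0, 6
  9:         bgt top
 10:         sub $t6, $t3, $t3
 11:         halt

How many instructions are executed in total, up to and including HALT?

47

after li $t6, 9: $t6=9
after li $t3, 1: $t3=1
after li $t0, 13: $t0=13
after sll $t3, $t3, 3: $t3=1<<3=8
after rem $t3, $t3, 14: $t3=8%14=8
after xor $t6, $t6, 10: $t6=9^10=3
after sub $t0, $t0, 1: $t0=13-1=12
cmp $t0, 6  (cmp 12,6)
bgt top: taken
after sll $t3, $t3, 3: $t3=8<<3=64
after rem $t3, $t3, 14: $t3=64%14=8
after xor $t6, $t6, 10: $t6=3^10=9
after sub $t0, $t0, 1: $t0=12-1=11
cmp $t0, 6  (cmp 11,6)
bgt top: taken
after sll $t3, $t3, 3: $t3=8<<3=64
after rem $t3, $t3, 14: $t3=64%14=8
after xor $t6, $t6, 10: $t6=9^10=3
after sub $t0, $t0, 1: $t0=11-1=10
cmp $t0, 6  (cmp 10,6)
bgt top: taken
after sll $t3, $t3, 3: $t3=8<<3=64
after rem $t3, $t3, 14: $t3=64%14=8
after xor $t6, $t6, 10: $t6=3^10=9
after sub $t0, $t0, 1: $t0=10-1=9
cmp $t0, 6  (cmp 9,6)
bgt top: taken
after sll $t3, $t3, 3: $t3=8<<3=64
after rem $t3, $t3, 14: $t3=64%14=8
after xor $t6, $t6, 10: $t6=9^10=3
after sub $t0, $t0, 1: $t0=9-1=8
cmp $t0, 6  (cmp 8,6)
bgt top: taken
after sll $t3, $t3, 3: $t3=8<<3=64
after rem $t3, $t3, 14: $t3=64%14=8
after xor $t6, $t6, 10: $t6=3^10=9
after sub $t0, $t0, 1: $t0=8-1=7
cmp $t0, 6  (cmp 7,6)
bgt top: taken
after sll $t3, $t3, 3: $t3=8<<3=64
after rem $t3, $t3, 14: $t3=64%14=8
after xor $t6, $t6, 10: $t6=9^10=3
after sub $t0, $t0, 1: $t0=7-1=6
cmp $t0, 6  (cmp 6,6)
bgt top: not taken
after sub $t6, $t3, $t3: $t6=8-8=0
halt.
Total executed instructions: 47.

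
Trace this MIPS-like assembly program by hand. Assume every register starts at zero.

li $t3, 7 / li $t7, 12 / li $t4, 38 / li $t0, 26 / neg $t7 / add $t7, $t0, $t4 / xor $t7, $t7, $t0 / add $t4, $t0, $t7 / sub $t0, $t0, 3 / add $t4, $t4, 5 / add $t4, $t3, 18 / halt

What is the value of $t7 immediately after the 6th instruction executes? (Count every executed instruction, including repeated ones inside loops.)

li $t3, 7 → $t3=7
li $t7, 12 → $t7=12
li $t4, 38 → $t4=38
li $t0, 26 → $t0=26
neg $t7 → $t7=-(12)=-12
add $t7, $t0, $t4 → $t7=26+38=64
After step 6: $t7 = 64.

64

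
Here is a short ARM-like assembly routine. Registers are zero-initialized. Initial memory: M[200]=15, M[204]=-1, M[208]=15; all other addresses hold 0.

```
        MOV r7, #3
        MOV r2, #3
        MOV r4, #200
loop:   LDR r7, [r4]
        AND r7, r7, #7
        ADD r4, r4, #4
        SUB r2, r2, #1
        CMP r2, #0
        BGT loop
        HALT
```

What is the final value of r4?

212

after MOV r7, #3: r7=3
after MOV r2, #3: r2=3
after MOV r4, #200: r4=200
after LDR r7, [r4]: r7=M[200]=15
after AND r7, r7, #7: r7=15&7=7
after ADD r4, r4, #4: r4=200+4=204
after SUB r2, r2, #1: r2=3-1=2
CMP r2, #0  (cmp 2,0)
BGT loop: taken
after LDR r7, [r4]: r7=M[204]=-1
after AND r7, r7, #7: r7=(-1)&7=7
after ADD r4, r4, #4: r4=204+4=208
after SUB r2, r2, #1: r2=2-1=1
CMP r2, #0  (cmp 1,0)
BGT loop: taken
after LDR r7, [r4]: r7=M[208]=15
after AND r7, r7, #7: r7=15&7=7
after ADD r4, r4, #4: r4=208+4=212
after SUB r2, r2, #1: r2=1-1=0
CMP r2, #0  (cmp 0,0)
BGT loop: not taken
halt.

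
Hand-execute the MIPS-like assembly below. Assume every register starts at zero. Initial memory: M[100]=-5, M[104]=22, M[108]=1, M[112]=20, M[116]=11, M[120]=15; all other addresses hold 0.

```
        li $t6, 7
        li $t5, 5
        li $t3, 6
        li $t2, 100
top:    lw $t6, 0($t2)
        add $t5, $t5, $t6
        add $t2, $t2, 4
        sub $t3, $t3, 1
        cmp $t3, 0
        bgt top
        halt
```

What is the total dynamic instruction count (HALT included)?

li $t6, 7 → $t6=7
li $t5, 5 → $t5=5
li $t3, 6 → $t3=6
li $t2, 100 → $t2=100
lw $t6, 0($t2) → $t6=M[100]=-5
add $t5, $t5, $t6 → $t5=5+(-5)=0
add $t2, $t2, 4 → $t2=100+4=104
sub $t3, $t3, 1 → $t3=6-1=5
cmp $t3, 0  (cmp 5,0)
bgt top: taken
lw $t6, 0($t2) → $t6=M[104]=22
add $t5, $t5, $t6 → $t5=0+22=22
add $t2, $t2, 4 → $t2=104+4=108
sub $t3, $t3, 1 → $t3=5-1=4
cmp $t3, 0  (cmp 4,0)
bgt top: taken
lw $t6, 0($t2) → $t6=M[108]=1
add $t5, $t5, $t6 → $t5=22+1=23
add $t2, $t2, 4 → $t2=108+4=112
sub $t3, $t3, 1 → $t3=4-1=3
cmp $t3, 0  (cmp 3,0)
bgt top: taken
lw $t6, 0($t2) → $t6=M[112]=20
add $t5, $t5, $t6 → $t5=23+20=43
add $t2, $t2, 4 → $t2=112+4=116
sub $t3, $t3, 1 → $t3=3-1=2
cmp $t3, 0  (cmp 2,0)
bgt top: taken
lw $t6, 0($t2) → $t6=M[116]=11
add $t5, $t5, $t6 → $t5=43+11=54
add $t2, $t2, 4 → $t2=116+4=120
sub $t3, $t3, 1 → $t3=2-1=1
cmp $t3, 0  (cmp 1,0)
bgt top: taken
lw $t6, 0($t2) → $t6=M[120]=15
add $t5, $t5, $t6 → $t5=54+15=69
add $t2, $t2, 4 → $t2=120+4=124
sub $t3, $t3, 1 → $t3=1-1=0
cmp $t3, 0  (cmp 0,0)
bgt top: not taken
halt.
Total executed instructions: 41.

41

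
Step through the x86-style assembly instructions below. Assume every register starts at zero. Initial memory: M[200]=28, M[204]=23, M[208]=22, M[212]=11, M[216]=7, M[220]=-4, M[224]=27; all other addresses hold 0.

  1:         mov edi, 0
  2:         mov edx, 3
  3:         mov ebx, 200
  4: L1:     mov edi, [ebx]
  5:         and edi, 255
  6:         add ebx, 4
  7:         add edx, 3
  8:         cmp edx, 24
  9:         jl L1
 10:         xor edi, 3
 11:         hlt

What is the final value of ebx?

228

mov edi, 0 → edi=0
mov edx, 3 → edx=3
mov ebx, 200 → ebx=200
mov edi, [ebx] → edi=M[200]=28
and edi, 255 → edi=28&255=28
add ebx, 4 → ebx=200+4=204
add edx, 3 → edx=3+3=6
cmp edx, 24  (cmp 6,24)
jl L1: taken
mov edi, [ebx] → edi=M[204]=23
and edi, 255 → edi=23&255=23
add ebx, 4 → ebx=204+4=208
add edx, 3 → edx=6+3=9
cmp edx, 24  (cmp 9,24)
jl L1: taken
mov edi, [ebx] → edi=M[208]=22
and edi, 255 → edi=22&255=22
add ebx, 4 → ebx=208+4=212
add edx, 3 → edx=9+3=12
cmp edx, 24  (cmp 12,24)
jl L1: taken
mov edi, [ebx] → edi=M[212]=11
and edi, 255 → edi=11&255=11
add ebx, 4 → ebx=212+4=216
add edx, 3 → edx=12+3=15
cmp edx, 24  (cmp 15,24)
jl L1: taken
mov edi, [ebx] → edi=M[216]=7
and edi, 255 → edi=7&255=7
add ebx, 4 → ebx=216+4=220
add edx, 3 → edx=15+3=18
cmp edx, 24  (cmp 18,24)
jl L1: taken
mov edi, [ebx] → edi=M[220]=-4
and edi, 255 → edi=(-4)&255=252
add ebx, 4 → ebx=220+4=224
add edx, 3 → edx=18+3=21
cmp edx, 24  (cmp 21,24)
jl L1: taken
mov edi, [ebx] → edi=M[224]=27
and edi, 255 → edi=27&255=27
add ebx, 4 → ebx=224+4=228
add edx, 3 → edx=21+3=24
cmp edx, 24  (cmp 24,24)
jl L1: not taken
xor edi, 3 → edi=27^3=24
halt.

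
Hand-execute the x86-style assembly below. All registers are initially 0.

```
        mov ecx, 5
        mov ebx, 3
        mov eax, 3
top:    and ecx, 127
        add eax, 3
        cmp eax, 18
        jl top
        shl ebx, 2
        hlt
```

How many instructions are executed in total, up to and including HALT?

25

ecx=5
ebx=3
eax=3
ecx=5&127=5
eax=3+3=6
cmp eax, 18  (cmp 6,18)
jl top: taken
ecx=5&127=5
eax=6+3=9
cmp eax, 18  (cmp 9,18)
jl top: taken
ecx=5&127=5
eax=9+3=12
cmp eax, 18  (cmp 12,18)
jl top: taken
ecx=5&127=5
eax=12+3=15
cmp eax, 18  (cmp 15,18)
jl top: taken
ecx=5&127=5
eax=15+3=18
cmp eax, 18  (cmp 18,18)
jl top: not taken
ebx=3<<2=12
halt.
Total executed instructions: 25.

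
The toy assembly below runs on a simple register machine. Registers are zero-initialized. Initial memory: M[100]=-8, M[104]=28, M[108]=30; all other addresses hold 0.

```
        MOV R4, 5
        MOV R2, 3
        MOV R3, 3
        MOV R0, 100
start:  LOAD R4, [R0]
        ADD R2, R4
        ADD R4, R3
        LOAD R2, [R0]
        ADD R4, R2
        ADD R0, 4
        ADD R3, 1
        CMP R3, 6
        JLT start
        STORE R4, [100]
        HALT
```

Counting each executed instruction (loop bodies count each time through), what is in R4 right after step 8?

after MOV R4, 5: R4=5
after MOV R2, 3: R2=3
after MOV R3, 3: R3=3
after MOV R0, 100: R0=100
after LOAD R4, [R0]: R4=M[100]=-8
after ADD R2, R4: R2=3+(-8)=-5
after ADD R4, R3: R4=(-8)+3=-5
after LOAD R2, [R0]: R2=M[100]=-8
After step 8: R4 = -5.

-5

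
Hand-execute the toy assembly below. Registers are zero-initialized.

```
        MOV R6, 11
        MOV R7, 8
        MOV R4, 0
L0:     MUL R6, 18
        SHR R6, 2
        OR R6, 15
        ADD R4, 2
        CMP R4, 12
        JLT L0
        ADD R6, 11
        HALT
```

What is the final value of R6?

118314

after MOV R6, 11: R6=11
after MOV R7, 8: R7=8
after MOV R4, 0: R4=0
after MUL R6, 18: R6=11*18=198
after SHR R6, 2: R6=198>>2=49
after OR R6, 15: R6=49|15=63
after ADD R4, 2: R4=0+2=2
CMP R4, 12  (cmp 2,12)
JLT L0: taken
after MUL R6, 18: R6=63*18=1134
after SHR R6, 2: R6=1134>>2=283
after OR R6, 15: R6=283|15=287
after ADD R4, 2: R4=2+2=4
CMP R4, 12  (cmp 4,12)
JLT L0: taken
after MUL R6, 18: R6=287*18=5166
after SHR R6, 2: R6=5166>>2=1291
after OR R6, 15: R6=1291|15=1295
after ADD R4, 2: R4=4+2=6
CMP R4, 12  (cmp 6,12)
JLT L0: taken
after MUL R6, 18: R6=1295*18=23310
after SHR R6, 2: R6=23310>>2=5827
after OR R6, 15: R6=5827|15=5839
after ADD R4, 2: R4=6+2=8
CMP R4, 12  (cmp 8,12)
JLT L0: taken
after MUL R6, 18: R6=5839*18=105102
after SHR R6, 2: R6=105102>>2=26275
after OR R6, 15: R6=26275|15=26287
after ADD R4, 2: R4=8+2=10
CMP R4, 12  (cmp 10,12)
JLT L0: taken
after MUL R6, 18: R6=26287*18=473166
after SHR R6, 2: R6=473166>>2=118291
after OR R6, 15: R6=118291|15=118303
after ADD R4, 2: R4=10+2=12
CMP R4, 12  (cmp 12,12)
JLT L0: not taken
after ADD R6, 11: R6=118303+11=118314
halt.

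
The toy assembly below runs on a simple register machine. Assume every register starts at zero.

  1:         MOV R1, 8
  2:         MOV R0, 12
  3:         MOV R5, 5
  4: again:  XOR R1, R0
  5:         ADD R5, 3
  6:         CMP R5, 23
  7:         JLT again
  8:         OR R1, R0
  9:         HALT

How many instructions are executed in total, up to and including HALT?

R1=8
R0=12
R5=5
R1=8^12=4
R5=5+3=8
CMP R5, 23  (cmp 8,23)
JLT again: taken
R1=4^12=8
R5=8+3=11
CMP R5, 23  (cmp 11,23)
JLT again: taken
R1=8^12=4
R5=11+3=14
CMP R5, 23  (cmp 14,23)
JLT again: taken
R1=4^12=8
R5=14+3=17
CMP R5, 23  (cmp 17,23)
JLT again: taken
R1=8^12=4
R5=17+3=20
CMP R5, 23  (cmp 20,23)
JLT again: taken
R1=4^12=8
R5=20+3=23
CMP R5, 23  (cmp 23,23)
JLT again: not taken
R1=8|12=12
halt.
Total executed instructions: 29.

29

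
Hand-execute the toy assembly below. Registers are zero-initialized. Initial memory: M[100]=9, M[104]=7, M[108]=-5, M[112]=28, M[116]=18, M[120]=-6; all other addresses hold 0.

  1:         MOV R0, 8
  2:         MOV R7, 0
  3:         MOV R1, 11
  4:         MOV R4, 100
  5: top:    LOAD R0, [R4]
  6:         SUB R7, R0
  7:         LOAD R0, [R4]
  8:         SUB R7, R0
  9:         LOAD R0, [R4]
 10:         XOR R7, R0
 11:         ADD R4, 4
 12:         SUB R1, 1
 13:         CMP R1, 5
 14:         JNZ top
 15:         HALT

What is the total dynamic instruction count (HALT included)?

65

R0=8
R7=0
R1=11
R4=100
R0=M[100]=9
R7=0-9=-9
R0=M[100]=9
R7=(-9)-9=-18
R0=M[100]=9
R7=(-18)^9=-25
R4=100+4=104
R1=11-1=10
CMP R1, 5  (cmp 10,5)
JNZ top: taken
R0=M[104]=7
R7=(-25)-7=-32
R0=M[104]=7
R7=(-32)-7=-39
R0=M[104]=7
R7=(-39)^7=-34
R4=104+4=108
R1=10-1=9
CMP R1, 5  (cmp 9,5)
JNZ top: taken
R0=M[108]=-5
R7=(-34)-(-5)=-29
R0=M[108]=-5
R7=(-29)-(-5)=-24
R0=M[108]=-5
R7=(-24)^(-5)=19
R4=108+4=112
R1=9-1=8
CMP R1, 5  (cmp 8,5)
JNZ top: taken
R0=M[112]=28
R7=19-28=-9
R0=M[112]=28
R7=(-9)-28=-37
R0=M[112]=28
R7=(-37)^28=-57
R4=112+4=116
R1=8-1=7
CMP R1, 5  (cmp 7,5)
JNZ top: taken
R0=M[116]=18
R7=(-57)-18=-75
R0=M[116]=18
R7=(-75)-18=-93
R0=M[116]=18
R7=(-93)^18=-79
R4=116+4=120
R1=7-1=6
CMP R1, 5  (cmp 6,5)
JNZ top: taken
R0=M[120]=-6
R7=(-79)-(-6)=-73
R0=M[120]=-6
R7=(-73)-(-6)=-67
R0=M[120]=-6
R7=(-67)^(-6)=71
R4=120+4=124
R1=6-1=5
CMP R1, 5  (cmp 5,5)
JNZ top: not taken
halt.
Total executed instructions: 65.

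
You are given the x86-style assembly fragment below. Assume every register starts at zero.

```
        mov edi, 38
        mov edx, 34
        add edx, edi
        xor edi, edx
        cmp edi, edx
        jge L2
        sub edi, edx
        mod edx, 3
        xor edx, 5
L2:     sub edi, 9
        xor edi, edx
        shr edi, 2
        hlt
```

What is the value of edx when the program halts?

72

mov edi, 38 → edi=38
mov edx, 34 → edx=34
add edx, edi → edx=34+38=72
xor edi, edx → edi=38^72=110
cmp edi, edx  (cmp 110,72)
jge L2: taken
sub edi, 9 → edi=110-9=101
xor edi, edx → edi=101^72=45
shr edi, 2 → edi=45>>2=11
halt.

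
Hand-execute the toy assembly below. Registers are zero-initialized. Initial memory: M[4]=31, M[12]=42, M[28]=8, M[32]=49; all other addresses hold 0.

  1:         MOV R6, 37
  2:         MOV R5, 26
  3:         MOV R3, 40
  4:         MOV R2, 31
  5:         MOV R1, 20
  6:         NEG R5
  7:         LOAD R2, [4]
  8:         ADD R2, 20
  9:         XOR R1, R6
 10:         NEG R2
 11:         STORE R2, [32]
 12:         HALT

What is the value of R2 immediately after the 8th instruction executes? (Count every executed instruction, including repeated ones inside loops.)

51

R6=37
R5=26
R3=40
R2=31
R1=20
R5=-(26)=-26
R2=M[4]=31
R2=31+20=51
After step 8: R2 = 51.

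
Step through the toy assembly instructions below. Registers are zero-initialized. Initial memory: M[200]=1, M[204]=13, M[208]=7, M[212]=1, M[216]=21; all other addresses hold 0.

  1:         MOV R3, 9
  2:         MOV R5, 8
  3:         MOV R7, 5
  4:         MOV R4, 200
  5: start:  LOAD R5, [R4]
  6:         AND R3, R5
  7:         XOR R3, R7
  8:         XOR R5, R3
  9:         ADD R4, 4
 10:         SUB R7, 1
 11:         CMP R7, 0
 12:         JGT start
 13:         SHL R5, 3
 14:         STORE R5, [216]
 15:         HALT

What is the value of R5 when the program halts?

168

R3=9
R5=8
R7=5
R4=200
R5=M[200]=1
R3=9&1=1
R3=1^5=4
R5=1^4=5
R4=200+4=204
R7=5-1=4
CMP R7, 0  (cmp 4,0)
JGT start: taken
R5=M[204]=13
R3=4&13=4
R3=4^4=0
R5=13^0=13
R4=204+4=208
R7=4-1=3
CMP R7, 0  (cmp 3,0)
JGT start: taken
R5=M[208]=7
R3=0&7=0
R3=0^3=3
R5=7^3=4
R4=208+4=212
R7=3-1=2
CMP R7, 0  (cmp 2,0)
JGT start: taken
R5=M[212]=1
R3=3&1=1
R3=1^2=3
R5=1^3=2
R4=212+4=216
R7=2-1=1
CMP R7, 0  (cmp 1,0)
JGT start: taken
R5=M[216]=21
R3=3&21=1
R3=1^1=0
R5=21^0=21
R4=216+4=220
R7=1-1=0
CMP R7, 0  (cmp 0,0)
JGT start: not taken
R5=21<<3=168
STORE R5, [216] → M[216]=168
halt.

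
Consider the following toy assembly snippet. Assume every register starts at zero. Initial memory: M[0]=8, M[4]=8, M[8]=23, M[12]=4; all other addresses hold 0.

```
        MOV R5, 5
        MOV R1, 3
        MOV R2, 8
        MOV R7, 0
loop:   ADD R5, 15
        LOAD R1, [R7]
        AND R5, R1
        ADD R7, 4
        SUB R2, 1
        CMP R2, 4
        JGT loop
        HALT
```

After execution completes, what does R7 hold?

16

R5=5
R1=3
R2=8
R7=0
R5=5+15=20
R1=M[0]=8
R5=20&8=0
R7=0+4=4
R2=8-1=7
CMP R2, 4  (cmp 7,4)
JGT loop: taken
R5=0+15=15
R1=M[4]=8
R5=15&8=8
R7=4+4=8
R2=7-1=6
CMP R2, 4  (cmp 6,4)
JGT loop: taken
R5=8+15=23
R1=M[8]=23
R5=23&23=23
R7=8+4=12
R2=6-1=5
CMP R2, 4  (cmp 5,4)
JGT loop: taken
R5=23+15=38
R1=M[12]=4
R5=38&4=4
R7=12+4=16
R2=5-1=4
CMP R2, 4  (cmp 4,4)
JGT loop: not taken
halt.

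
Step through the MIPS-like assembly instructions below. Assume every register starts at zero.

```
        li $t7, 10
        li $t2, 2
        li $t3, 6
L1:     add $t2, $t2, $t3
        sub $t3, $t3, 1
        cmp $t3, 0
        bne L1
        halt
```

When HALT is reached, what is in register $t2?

23

$t7=10
$t2=2
$t3=6
$t2=2+6=8
$t3=6-1=5
cmp $t3, 0  (cmp 5,0)
bne L1: taken
$t2=8+5=13
$t3=5-1=4
cmp $t3, 0  (cmp 4,0)
bne L1: taken
$t2=13+4=17
$t3=4-1=3
cmp $t3, 0  (cmp 3,0)
bne L1: taken
$t2=17+3=20
$t3=3-1=2
cmp $t3, 0  (cmp 2,0)
bne L1: taken
$t2=20+2=22
$t3=2-1=1
cmp $t3, 0  (cmp 1,0)
bne L1: taken
$t2=22+1=23
$t3=1-1=0
cmp $t3, 0  (cmp 0,0)
bne L1: not taken
halt.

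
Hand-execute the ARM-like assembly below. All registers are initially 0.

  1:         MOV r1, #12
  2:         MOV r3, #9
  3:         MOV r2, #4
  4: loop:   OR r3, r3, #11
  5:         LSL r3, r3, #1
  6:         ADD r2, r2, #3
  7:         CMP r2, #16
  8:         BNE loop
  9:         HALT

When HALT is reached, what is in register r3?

after MOV r1, #12: r1=12
after MOV r3, #9: r3=9
after MOV r2, #4: r2=4
after OR r3, r3, #11: r3=9|11=11
after LSL r3, r3, #1: r3=11<<1=22
after ADD r2, r2, #3: r2=4+3=7
CMP r2, #16  (cmp 7,16)
BNE loop: taken
after OR r3, r3, #11: r3=22|11=31
after LSL r3, r3, #1: r3=31<<1=62
after ADD r2, r2, #3: r2=7+3=10
CMP r2, #16  (cmp 10,16)
BNE loop: taken
after OR r3, r3, #11: r3=62|11=63
after LSL r3, r3, #1: r3=63<<1=126
after ADD r2, r2, #3: r2=10+3=13
CMP r2, #16  (cmp 13,16)
BNE loop: taken
after OR r3, r3, #11: r3=126|11=127
after LSL r3, r3, #1: r3=127<<1=254
after ADD r2, r2, #3: r2=13+3=16
CMP r2, #16  (cmp 16,16)
BNE loop: not taken
halt.

254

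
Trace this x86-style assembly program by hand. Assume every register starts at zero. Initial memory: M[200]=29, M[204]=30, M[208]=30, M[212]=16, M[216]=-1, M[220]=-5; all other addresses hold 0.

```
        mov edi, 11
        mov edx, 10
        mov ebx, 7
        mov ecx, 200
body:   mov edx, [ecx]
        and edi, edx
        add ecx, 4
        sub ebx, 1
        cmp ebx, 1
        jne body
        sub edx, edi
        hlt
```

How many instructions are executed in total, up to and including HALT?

edi=11
edx=10
ebx=7
ecx=200
edx=M[200]=29
edi=11&29=9
ecx=200+4=204
ebx=7-1=6
cmp ebx, 1  (cmp 6,1)
jne body: taken
edx=M[204]=30
edi=9&30=8
ecx=204+4=208
ebx=6-1=5
cmp ebx, 1  (cmp 5,1)
jne body: taken
edx=M[208]=30
edi=8&30=8
ecx=208+4=212
ebx=5-1=4
cmp ebx, 1  (cmp 4,1)
jne body: taken
edx=M[212]=16
edi=8&16=0
ecx=212+4=216
ebx=4-1=3
cmp ebx, 1  (cmp 3,1)
jne body: taken
edx=M[216]=-1
edi=0&(-1)=0
ecx=216+4=220
ebx=3-1=2
cmp ebx, 1  (cmp 2,1)
jne body: taken
edx=M[220]=-5
edi=0&(-5)=0
ecx=220+4=224
ebx=2-1=1
cmp ebx, 1  (cmp 1,1)
jne body: not taken
edx=(-5)-0=-5
halt.
Total executed instructions: 42.

42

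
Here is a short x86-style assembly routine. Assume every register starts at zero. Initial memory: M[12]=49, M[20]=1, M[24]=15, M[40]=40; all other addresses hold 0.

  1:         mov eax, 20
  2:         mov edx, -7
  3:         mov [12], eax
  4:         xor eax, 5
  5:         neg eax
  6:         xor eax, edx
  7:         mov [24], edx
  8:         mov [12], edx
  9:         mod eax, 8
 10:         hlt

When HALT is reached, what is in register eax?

6

mov eax, 20 → eax=20
mov edx, -7 → edx=-7
mov [12], eax → M[12]=20
xor eax, 5 → eax=20^5=17
neg eax → eax=-(17)=-17
xor eax, edx → eax=(-17)^(-7)=22
mov [24], edx → M[24]=-7
mov [12], edx → M[12]=-7
mod eax, 8 → eax=22%8=6
halt.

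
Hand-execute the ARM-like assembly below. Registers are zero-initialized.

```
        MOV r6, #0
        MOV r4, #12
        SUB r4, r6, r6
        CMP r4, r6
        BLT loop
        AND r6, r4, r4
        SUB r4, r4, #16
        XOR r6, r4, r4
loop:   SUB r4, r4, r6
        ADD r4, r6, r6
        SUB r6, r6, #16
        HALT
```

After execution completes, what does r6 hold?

r6=0
r4=12
r4=0-0=0
CMP r4, r6  (cmp 0,0)
BLT loop: not taken
r6=0&0=0
r4=0-16=-16
r6=(-16)^(-16)=0
r4=(-16)-0=-16
r4=0+0=0
r6=0-16=-16
halt.

-16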